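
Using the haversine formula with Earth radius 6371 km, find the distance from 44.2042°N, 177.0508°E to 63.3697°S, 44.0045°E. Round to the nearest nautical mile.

8851 nmi

Δλ = 44.0045 − 177.0508 = -133.0463°.
Δφ = -63.3697 − 44.2042 = -107.5739°.
a = sin²(Δφ/2) + cos φ₁ · cos φ₂ · sin²(Δλ/2) = 0.921292.
c = 2·atan2(√a, √(1−a)) = 2.57286 rad → d = 6371·c ≈ 16391.69 km ≈ 8850.80 nmi.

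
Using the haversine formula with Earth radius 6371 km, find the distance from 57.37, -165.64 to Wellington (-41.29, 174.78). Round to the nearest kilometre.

Δλ = 174.78 − -165.64 = 340.42°; wrapped into (−180°, 180°]: -19.58°.
Δφ = -41.29 − 57.37 = -98.66°.
a = sin²(Δφ/2) + cos φ₁ · cos φ₂ · sin²(Δλ/2) = 0.586999.
c = 2·atan2(√a, √(1−a)) = 1.74569 rad → d = 6371·c ≈ 11121.76 km.

11122 km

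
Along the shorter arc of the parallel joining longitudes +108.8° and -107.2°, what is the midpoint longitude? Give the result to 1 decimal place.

Signed shortest Δλ from +108.8° to -107.2° is +144.0°.
Midpoint longitude = +108.8° + (+144.0°)/2 = +108.8° + 72.0° = +180.8°.
Normalise into (−180°, 180°]: -179.2°.
(The naïve average (+108.8 + -107.2)/2 = 0.8° is on the wrong side of the globe.)

-179.2°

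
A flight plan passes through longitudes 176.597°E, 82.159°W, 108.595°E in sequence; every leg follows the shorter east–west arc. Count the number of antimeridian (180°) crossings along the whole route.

2

Leg 1: +176.597° → -82.159°, shortest Δλ = 101.244° (east) — crosses 180°.
Leg 2: -82.159° → +108.595°, shortest Δλ = -169.246° (west) — crosses 180°.
Total crossings: 2.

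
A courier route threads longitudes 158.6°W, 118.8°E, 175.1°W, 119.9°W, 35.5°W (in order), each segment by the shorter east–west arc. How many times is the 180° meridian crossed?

2

Leg 1: -158.6° → +118.8°, shortest Δλ = -82.6° (west) — crosses 180°.
Leg 2: +118.8° → -175.1°, shortest Δλ = 66.1° (east) — crosses 180°.
Leg 3: -175.1° → -119.9°, shortest Δλ = 55.2° (east) — does not cross 180°.
Leg 4: -119.9° → -35.5°, shortest Δλ = 84.4° (east) — does not cross 180°.
Total crossings: 2.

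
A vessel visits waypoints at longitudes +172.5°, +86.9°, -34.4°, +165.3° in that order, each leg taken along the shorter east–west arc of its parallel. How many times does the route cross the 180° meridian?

1

Leg 1: +172.5° → +86.9°, shortest Δλ = -85.6° (west) — does not cross 180°.
Leg 2: +86.9° → -34.4°, shortest Δλ = -121.3° (west) — does not cross 180°.
Leg 3: -34.4° → +165.3°, shortest Δλ = -160.3° (west) — crosses 180°.
Total crossings: 1.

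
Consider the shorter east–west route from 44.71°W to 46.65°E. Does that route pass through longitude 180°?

No

Signed shortest Δλ = ((46.65 − -44.71 + 180) mod 360) − 180 = 91.36°.
Going east by 91.36° from -44.71° reaches +46.65° without touching 180°.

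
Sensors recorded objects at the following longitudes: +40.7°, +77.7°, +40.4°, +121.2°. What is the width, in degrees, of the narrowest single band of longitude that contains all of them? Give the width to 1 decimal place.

Sort the longitudes: +40.4°, +40.7°, +77.7°, +121.2°.
Eastward gaps between consecutive values (wrapping around): 0.3°, 37.0°, 43.5°, 279.2°.
Largest gap = 279.2° ⇒ minimal covering band is its complement: 360° − 279.2° = 80.8°.
Band runs from +40.4° eastward to +121.2°.

80.8°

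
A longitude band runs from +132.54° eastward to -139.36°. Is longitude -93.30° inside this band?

Band width going east from +132.54° to -139.36°: ((-139.36 − 132.54) mod 360) = 88.10°.
Offset of -93.30° east of the west edge: ((-93.30 − 132.54) mod 360) = 134.16°.
134.16° > 88.10° ⇒ outside.

No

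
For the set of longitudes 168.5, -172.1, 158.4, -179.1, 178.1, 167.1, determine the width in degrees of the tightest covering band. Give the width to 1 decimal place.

29.5°

Sort the longitudes: -179.1°, -172.1°, +158.4°, +167.1°, +168.5°, +178.1°.
Eastward gaps between consecutive values (wrapping around): 7.0°, 330.5°, 8.7°, 1.4°, 9.6°, 2.8°.
Largest gap = 330.5° ⇒ minimal covering band is its complement: 360° − 330.5° = 29.5°.
Band runs from +158.4° eastward to -172.1°, crossing the antimeridian.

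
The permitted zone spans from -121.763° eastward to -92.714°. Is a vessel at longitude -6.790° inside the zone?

No

Band width going east from -121.763° to -92.714°: ((-92.714 − -121.763) mod 360) = 29.049°.
Offset of -6.790° east of the west edge: ((-6.790 − -121.763) mod 360) = 114.973°.
114.973° > 29.049° ⇒ outside.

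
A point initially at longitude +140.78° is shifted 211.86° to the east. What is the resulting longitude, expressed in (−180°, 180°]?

-7.36°

Start at +140.78°; shift +211.86° → +352.64°.
+352.64° lies outside (−180°, 180°]; subtract 360° → -7.36°.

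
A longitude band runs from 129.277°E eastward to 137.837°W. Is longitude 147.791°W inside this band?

Yes

Band width going east from +129.277° to -137.837°: ((-137.837 − 129.277) mod 360) = 92.886°.
Offset of -147.791° east of the west edge: ((-147.791 − 129.277) mod 360) = 82.932°.
82.932° ≤ 92.886° ⇒ inside.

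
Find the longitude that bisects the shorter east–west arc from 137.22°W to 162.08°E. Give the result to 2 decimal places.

167.57°W

Signed shortest Δλ from -137.22° to +162.08° is -60.70°.
Midpoint longitude = -137.22° + (-60.70°)/2 = -137.22° − 30.35° = -167.57°.
(The naïve average (-137.22 + +162.08)/2 = 12.43° is on the wrong side of the globe.)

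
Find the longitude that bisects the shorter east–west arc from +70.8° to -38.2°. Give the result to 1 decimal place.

Signed shortest Δλ from +70.8° to -38.2° is -109.0°.
Midpoint longitude = +70.8° + (-109.0°)/2 = +70.8° − 54.5° = +16.3°.

+16.3°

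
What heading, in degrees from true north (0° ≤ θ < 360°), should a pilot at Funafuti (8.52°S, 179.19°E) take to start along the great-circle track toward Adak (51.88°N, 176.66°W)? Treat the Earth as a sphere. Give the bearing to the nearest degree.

3°

Δλ = -176.66 − 179.19 = -355.85°; wrapped into (−180°, 180°]: 4.15°.
θ = atan2( sin Δλ · cos φ₂ , cos φ₁ · sin φ₂ − sin φ₁ · cos φ₂ · cos Δλ )
  = atan2(0.04467, 0.86926) = 2.942° → normalised to [0°, 360°): 2.942°.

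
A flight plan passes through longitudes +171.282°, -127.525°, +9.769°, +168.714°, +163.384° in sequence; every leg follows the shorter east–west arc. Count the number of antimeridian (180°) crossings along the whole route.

1

Leg 1: +171.282° → -127.525°, shortest Δλ = 61.193° (east) — crosses 180°.
Leg 2: -127.525° → +9.769°, shortest Δλ = 137.294° (east) — does not cross 180°.
Leg 3: +9.769° → +168.714°, shortest Δλ = 158.945° (east) — does not cross 180°.
Leg 4: +168.714° → +163.384°, shortest Δλ = -5.33° (west) — does not cross 180°.
Total crossings: 1.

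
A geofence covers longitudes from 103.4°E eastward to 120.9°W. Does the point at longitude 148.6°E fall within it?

Yes

Band width going east from +103.4° to -120.9°: ((-120.9 − 103.4) mod 360) = 135.7°.
Offset of +148.6° east of the west edge: ((148.6 − 103.4) mod 360) = 45.2°.
45.2° ≤ 135.7° ⇒ inside.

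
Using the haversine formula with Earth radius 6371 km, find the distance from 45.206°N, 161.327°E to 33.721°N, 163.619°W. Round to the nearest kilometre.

Δλ = -163.619 − 161.327 = -324.946°; wrapped into (−180°, 180°]: 35.054°.
Δφ = 33.721 − 45.206 = -11.485°.
a = sin²(Δφ/2) + cos φ₁ · cos φ₂ · sin²(Δλ/2) = 0.063160.
c = 2·atan2(√a, √(1−a)) = 0.50808 rad → d = 6371·c ≈ 3236.98 km.

3237 km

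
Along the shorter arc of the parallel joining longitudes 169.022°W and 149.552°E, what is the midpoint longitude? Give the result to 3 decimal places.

Signed shortest Δλ from -169.022° to +149.552° is -41.426°.
Midpoint longitude = -169.022° + (-41.426°)/2 = -169.022° − 20.713° = -189.735°.
Normalise into (−180°, 180°]: +170.265°.
(The naïve average (-169.022 + +149.552)/2 = -9.735° is on the wrong side of the globe.)

170.265°E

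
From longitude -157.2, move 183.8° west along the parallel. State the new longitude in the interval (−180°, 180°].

Start at -157.2°; shift −183.8° → -341.0°.
-341.0° lies outside (−180°, 180°]; add 360° → +19.0°.

+19.0°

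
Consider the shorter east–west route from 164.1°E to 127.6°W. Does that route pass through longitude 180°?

Naïve |-127.6 − 164.1| = 291.7° > 180°, so the shorter arc goes the other way round — across 180°.
Signed shortest Δλ = ((-127.6 − 164.1 + 180) mod 360) − 180 = 68.3°.
Going east by 68.3° from +164.1° passes through 180° before reaching -127.6°.

Yes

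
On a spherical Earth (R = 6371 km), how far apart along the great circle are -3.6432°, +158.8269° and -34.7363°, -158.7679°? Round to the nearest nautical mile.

Δλ = -158.7679 − 158.8269 = -317.5948°; wrapped into (−180°, 180°]: 42.4052°.
Δφ = -34.7363 − -3.6432 = -31.0931°.
a = sin²(Δφ/2) + cos φ₁ · cos φ₂ · sin²(Δλ/2) = 0.179110.
c = 2·atan2(√a, √(1−a)) = 0.87398 rad → d = 6371·c ≈ 5568.12 km ≈ 3006.54 nmi.

3007 nmi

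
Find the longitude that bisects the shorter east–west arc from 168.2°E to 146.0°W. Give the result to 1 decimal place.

Signed shortest Δλ from +168.2° to -146.0° is +45.8°.
Midpoint longitude = +168.2° + (+45.8°)/2 = +168.2° + 22.9° = +191.1°.
Normalise into (−180°, 180°]: -168.9°.
(The naïve average (+168.2 + -146.0)/2 = 11.1° is on the wrong side of the globe.)

168.9°W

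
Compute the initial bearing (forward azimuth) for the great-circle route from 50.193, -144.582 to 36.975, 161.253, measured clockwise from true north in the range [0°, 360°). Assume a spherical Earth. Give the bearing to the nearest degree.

Δλ = 161.253 − -144.582 = 305.835°; wrapped into (−180°, 180°]: -54.165°.
θ = atan2( sin Δλ · cos φ₂ , cos φ₁ · sin φ₂ − sin φ₁ · cos φ₂ · cos Δλ )
  = atan2(-0.64767, 0.02576) = -87.723° → normalised to [0°, 360°): 272.277°.

272°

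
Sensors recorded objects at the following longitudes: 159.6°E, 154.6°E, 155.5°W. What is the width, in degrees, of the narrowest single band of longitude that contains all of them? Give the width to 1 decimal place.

49.9°

Sort the longitudes: -155.5°, +154.6°, +159.6°.
Eastward gaps between consecutive values (wrapping around): 310.1°, 5.0°, 44.9°.
Largest gap = 310.1° ⇒ minimal covering band is its complement: 360° − 310.1° = 49.9°.
Band runs from +154.6° eastward to -155.5°, crossing the antimeridian.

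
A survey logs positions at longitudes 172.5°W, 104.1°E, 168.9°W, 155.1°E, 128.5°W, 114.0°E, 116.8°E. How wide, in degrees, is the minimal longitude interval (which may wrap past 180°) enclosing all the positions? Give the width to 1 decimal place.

Sort the longitudes: -172.5°, -168.9°, -128.5°, +104.1°, +114.0°, +116.8°, +155.1°.
Eastward gaps between consecutive values (wrapping around): 3.6°, 40.4°, 232.6°, 9.9°, 2.8°, 38.3°, 32.4°.
Largest gap = 232.6° ⇒ minimal covering band is its complement: 360° − 232.6° = 127.4°.
Band runs from +104.1° eastward to -128.5°, crossing the antimeridian.

127.4°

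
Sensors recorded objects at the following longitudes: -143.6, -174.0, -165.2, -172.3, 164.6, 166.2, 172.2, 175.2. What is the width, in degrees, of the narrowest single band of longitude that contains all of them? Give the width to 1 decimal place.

Sort the longitudes: -174.0°, -172.3°, -165.2°, -143.6°, +164.6°, +166.2°, +172.2°, +175.2°.
Eastward gaps between consecutive values (wrapping around): 1.7°, 7.1°, 21.6°, 308.2°, 1.6°, 6.0°, 3.0°, 10.8°.
Largest gap = 308.2° ⇒ minimal covering band is its complement: 360° − 308.2° = 51.8°.
Band runs from +164.6° eastward to -143.6°, crossing the antimeridian.

51.8°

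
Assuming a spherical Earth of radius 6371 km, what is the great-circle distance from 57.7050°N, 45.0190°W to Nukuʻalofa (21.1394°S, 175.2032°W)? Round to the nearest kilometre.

Δλ = -175.2032 − -45.0190 = -130.1842°.
Δφ = -21.1394 − 57.7050 = -78.8444°.
a = sin²(Δφ/2) + cos φ₁ · cos φ₂ · sin²(Δλ/2) = 0.813197.
c = 2·atan2(√a, √(1−a)) = 2.24771 rad → d = 6371·c ≈ 14320.18 km.

14320 km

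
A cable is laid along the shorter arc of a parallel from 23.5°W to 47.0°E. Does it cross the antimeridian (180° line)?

Signed shortest Δλ = ((47.0 − -23.5 + 180) mod 360) − 180 = 70.5°.
Going east by 70.5° from -23.5° reaches +47.0° without touching 180°.

No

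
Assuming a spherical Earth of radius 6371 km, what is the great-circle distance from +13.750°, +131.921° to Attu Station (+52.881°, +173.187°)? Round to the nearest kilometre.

5664 km

Δλ = 173.187 − 131.921 = 41.266°.
Δφ = 52.881 − 13.750 = 39.131°.
a = sin²(Δφ/2) + cos φ₁ · cos φ₂ · sin²(Δλ/2) = 0.184934.
c = 2·atan2(√a, √(1−a)) = 0.88907 rad → d = 6371·c ≈ 5664.29 km.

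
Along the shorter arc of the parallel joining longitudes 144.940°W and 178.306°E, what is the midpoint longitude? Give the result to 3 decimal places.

163.317°W

Signed shortest Δλ from -144.940° to +178.306° is -36.754°.
Midpoint longitude = -144.940° + (-36.754°)/2 = -144.940° − 18.377° = -163.317°.
(The naïve average (-144.940 + +178.306)/2 = 16.683° is on the wrong side of the globe.)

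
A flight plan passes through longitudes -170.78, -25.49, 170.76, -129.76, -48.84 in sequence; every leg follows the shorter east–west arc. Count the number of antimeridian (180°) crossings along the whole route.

Leg 1: -170.78° → -25.49°, shortest Δλ = 145.29° (east) — does not cross 180°.
Leg 2: -25.49° → +170.76°, shortest Δλ = -163.75° (west) — crosses 180°.
Leg 3: +170.76° → -129.76°, shortest Δλ = 59.48° (east) — crosses 180°.
Leg 4: -129.76° → -48.84°, shortest Δλ = 80.92° (east) — does not cross 180°.
Total crossings: 2.

2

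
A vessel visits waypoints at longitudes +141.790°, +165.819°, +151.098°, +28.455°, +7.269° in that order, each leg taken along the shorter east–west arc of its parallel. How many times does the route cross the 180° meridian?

0

Leg 1: +141.790° → +165.819°, shortest Δλ = 24.029° (east) — does not cross 180°.
Leg 2: +165.819° → +151.098°, shortest Δλ = -14.721° (west) — does not cross 180°.
Leg 3: +151.098° → +28.455°, shortest Δλ = -122.643° (west) — does not cross 180°.
Leg 4: +28.455° → +7.269°, shortest Δλ = -21.186° (west) — does not cross 180°.
Total crossings: 0.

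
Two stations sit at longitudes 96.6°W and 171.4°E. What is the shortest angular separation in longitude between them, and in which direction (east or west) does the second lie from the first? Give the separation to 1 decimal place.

92.0° west

Raw difference: 171.4 − -96.6 = 268.0°.
Normalise into (−180°, 180°]: 268.0° − 360° = -92.0°.
Negative ⇒ the second point lies to the west; separation 92.0°.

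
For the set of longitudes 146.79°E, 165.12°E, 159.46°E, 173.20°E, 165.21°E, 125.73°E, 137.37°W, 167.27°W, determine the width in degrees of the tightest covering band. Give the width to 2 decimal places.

96.90°

Sort the longitudes: -167.27°, -137.37°, +125.73°, +146.79°, +159.46°, +165.12°, +165.21°, +173.20°.
Eastward gaps between consecutive values (wrapping around): 29.90°, 263.10°, 21.06°, 12.67°, 5.66°, 0.09°, 7.99°, 19.53°.
Largest gap = 263.10° ⇒ minimal covering band is its complement: 360° − 263.10° = 96.90°.
Band runs from +125.73° eastward to -137.37°, crossing the antimeridian.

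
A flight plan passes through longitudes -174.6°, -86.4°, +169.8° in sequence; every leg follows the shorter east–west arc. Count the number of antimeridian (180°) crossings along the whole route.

1

Leg 1: -174.6° → -86.4°, shortest Δλ = 88.2° (east) — does not cross 180°.
Leg 2: -86.4° → +169.8°, shortest Δλ = -103.8° (west) — crosses 180°.
Total crossings: 1.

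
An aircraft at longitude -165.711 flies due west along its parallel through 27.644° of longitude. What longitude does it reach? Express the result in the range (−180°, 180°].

+166.645°

Start at -165.711°; shift −27.644° → -193.355°.
-193.355° lies outside (−180°, 180°]; add 360° → +166.645°.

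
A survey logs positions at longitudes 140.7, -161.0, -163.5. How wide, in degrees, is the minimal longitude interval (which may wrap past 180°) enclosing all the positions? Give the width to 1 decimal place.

Sort the longitudes: -163.5°, -161.0°, +140.7°.
Eastward gaps between consecutive values (wrapping around): 2.5°, 301.7°, 55.8°.
Largest gap = 301.7° ⇒ minimal covering band is its complement: 360° − 301.7° = 58.3°.
Band runs from +140.7° eastward to -161.0°, crossing the antimeridian.

58.3°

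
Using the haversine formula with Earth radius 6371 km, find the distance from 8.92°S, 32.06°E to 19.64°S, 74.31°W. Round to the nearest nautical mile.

6132 nmi

Δλ = -74.31 − 32.06 = -106.37°.
Δφ = -19.64 − -8.92 = -10.72°.
a = sin²(Δφ/2) + cos φ₁ · cos φ₂ · sin²(Δλ/2) = 0.605058.
c = 2·atan2(√a, √(1−a)) = 1.78249 rad → d = 6371·c ≈ 11356.25 km ≈ 6131.88 nmi.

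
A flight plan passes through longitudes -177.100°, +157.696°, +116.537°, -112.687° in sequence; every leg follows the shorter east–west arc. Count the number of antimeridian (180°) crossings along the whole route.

Leg 1: -177.100° → +157.696°, shortest Δλ = -25.204° (west) — crosses 180°.
Leg 2: +157.696° → +116.537°, shortest Δλ = -41.159° (west) — does not cross 180°.
Leg 3: +116.537° → -112.687°, shortest Δλ = 130.776° (east) — crosses 180°.
Total crossings: 2.

2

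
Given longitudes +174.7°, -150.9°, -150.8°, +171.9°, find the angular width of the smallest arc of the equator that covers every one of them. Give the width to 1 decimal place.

37.3°

Sort the longitudes: -150.9°, -150.8°, +171.9°, +174.7°.
Eastward gaps between consecutive values (wrapping around): 0.1°, 322.7°, 2.8°, 34.4°.
Largest gap = 322.7° ⇒ minimal covering band is its complement: 360° − 322.7° = 37.3°.
Band runs from +171.9° eastward to -150.8°, crossing the antimeridian.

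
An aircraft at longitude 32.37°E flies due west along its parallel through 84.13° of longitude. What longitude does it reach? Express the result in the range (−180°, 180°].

Start at +32.37°; shift −84.13° → -51.76°.
-51.76° already lies in (−180°, 180°].

51.76°W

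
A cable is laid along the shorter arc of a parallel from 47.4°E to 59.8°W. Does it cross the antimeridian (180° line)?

Signed shortest Δλ = ((-59.8 − 47.4 + 180) mod 360) − 180 = -107.2°.
Going west by 107.2° from +47.4° reaches -59.8° without touching 180°.

No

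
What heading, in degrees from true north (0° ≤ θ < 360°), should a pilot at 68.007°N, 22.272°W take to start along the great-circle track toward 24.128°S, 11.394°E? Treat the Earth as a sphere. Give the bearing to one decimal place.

149.5°

Δλ = 11.394 − -22.272 = 33.666°.
θ = atan2( sin Δλ · cos φ₂ , cos φ₁ · sin φ₂ − sin φ₁ · cos φ₂ · cos Δλ )
  = atan2(0.50592, -0.85738) = 149.456° → normalised to [0°, 360°): 149.456°.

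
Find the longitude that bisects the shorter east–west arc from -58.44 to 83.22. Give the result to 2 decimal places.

Signed shortest Δλ from -58.44° to +83.22° is +141.66°.
Midpoint longitude = -58.44° + (+141.66°)/2 = -58.44° + 70.83° = +12.39°.

+12.39°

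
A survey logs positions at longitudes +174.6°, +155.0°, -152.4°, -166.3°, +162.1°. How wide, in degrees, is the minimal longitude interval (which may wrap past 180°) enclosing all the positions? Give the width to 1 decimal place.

52.6°

Sort the longitudes: -166.3°, -152.4°, +155.0°, +162.1°, +174.6°.
Eastward gaps between consecutive values (wrapping around): 13.9°, 307.4°, 7.1°, 12.5°, 19.1°.
Largest gap = 307.4° ⇒ minimal covering band is its complement: 360° − 307.4° = 52.6°.
Band runs from +155.0° eastward to -152.4°, crossing the antimeridian.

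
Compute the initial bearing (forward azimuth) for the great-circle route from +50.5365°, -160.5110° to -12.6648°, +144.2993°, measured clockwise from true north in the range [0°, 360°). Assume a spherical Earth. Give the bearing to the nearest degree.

Δλ = 144.2993 − -160.5110 = 304.8103°; wrapped into (−180°, 180°]: -55.1897°.
θ = atan2( sin Δλ · cos φ₂ , cos φ₁ · sin φ₂ − sin φ₁ · cos φ₂ · cos Δλ )
  = atan2(-0.80107, -0.56935) = -125.403° → normalised to [0°, 360°): 234.597°.

235°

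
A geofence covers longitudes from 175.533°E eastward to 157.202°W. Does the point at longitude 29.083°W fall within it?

No

Band width going east from +175.533° to -157.202°: ((-157.202 − 175.533) mod 360) = 27.265°.
Offset of -29.083° east of the west edge: ((-29.083 − 175.533) mod 360) = 155.384°.
155.384° > 27.265° ⇒ outside.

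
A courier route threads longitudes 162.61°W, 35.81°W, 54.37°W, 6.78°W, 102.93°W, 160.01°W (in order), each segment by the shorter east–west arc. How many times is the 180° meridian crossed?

0

Leg 1: -162.61° → -35.81°, shortest Δλ = 126.8° (east) — does not cross 180°.
Leg 2: -35.81° → -54.37°, shortest Δλ = -18.56° (west) — does not cross 180°.
Leg 3: -54.37° → -6.78°, shortest Δλ = 47.59° (east) — does not cross 180°.
Leg 4: -6.78° → -102.93°, shortest Δλ = -96.15° (west) — does not cross 180°.
Leg 5: -102.93° → -160.01°, shortest Δλ = -57.08° (west) — does not cross 180°.
Total crossings: 0.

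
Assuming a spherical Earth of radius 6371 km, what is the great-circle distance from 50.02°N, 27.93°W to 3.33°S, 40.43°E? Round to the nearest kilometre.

8776 km

Δλ = 40.43 − -27.93 = 68.36°.
Δφ = -3.33 − 50.02 = -53.35°.
a = sin²(Δφ/2) + cos φ₁ · cos φ₂ · sin²(Δλ/2) = 0.403983.
c = 2·atan2(√a, √(1−a)) = 1.37756 rad → d = 6371·c ≈ 8776.45 km.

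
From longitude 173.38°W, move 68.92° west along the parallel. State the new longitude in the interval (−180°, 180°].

Start at -173.38°; shift −68.92° → -242.30°.
-242.30° lies outside (−180°, 180°]; add 360° → +117.70°.

117.70°E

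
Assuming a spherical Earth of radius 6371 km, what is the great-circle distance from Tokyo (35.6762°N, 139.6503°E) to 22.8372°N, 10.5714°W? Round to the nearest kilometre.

12793 km

Δλ = -10.5714 − 139.6503 = -150.2217°.
Δφ = 22.8372 − 35.6762 = -12.8390°.
a = sin²(Δφ/2) + cos φ₁ · cos φ₂ · sin²(Δλ/2) = 0.711721.
c = 2·atan2(√a, √(1−a)) = 2.00804 rad → d = 6371·c ≈ 12793.21 km.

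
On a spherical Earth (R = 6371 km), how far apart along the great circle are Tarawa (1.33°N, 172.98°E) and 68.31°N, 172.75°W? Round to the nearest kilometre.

7527 km

Δλ = -172.75 − 172.98 = -345.73°; wrapped into (−180°, 180°]: 14.27°.
Δφ = 68.31 − 1.33 = 66.98°.
a = sin²(Δφ/2) + cos φ₁ · cos φ₂ · sin²(Δλ/2) = 0.310174.
c = 2·atan2(√a, √(1−a)) = 1.18138 rad → d = 6371·c ≈ 7526.55 km.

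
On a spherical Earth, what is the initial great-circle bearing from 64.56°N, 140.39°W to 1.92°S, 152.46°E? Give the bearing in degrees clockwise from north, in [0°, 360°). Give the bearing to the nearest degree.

Δλ = 152.46 − -140.39 = 292.85°; wrapped into (−180°, 180°]: -67.15°.
θ = atan2( sin Δλ · cos φ₂ , cos φ₁ · sin φ₂ − sin φ₁ · cos φ₂ · cos Δλ )
  = atan2(-0.92101, -0.36486) = -111.611° → normalised to [0°, 360°): 248.389°.

248°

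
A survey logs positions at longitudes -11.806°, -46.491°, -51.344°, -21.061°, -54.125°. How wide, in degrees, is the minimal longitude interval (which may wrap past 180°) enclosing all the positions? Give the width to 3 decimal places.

42.319°

Sort the longitudes: -54.125°, -51.344°, -46.491°, -21.061°, -11.806°.
Eastward gaps between consecutive values (wrapping around): 2.781°, 4.853°, 25.430°, 9.255°, 317.681°.
Largest gap = 317.681° ⇒ minimal covering band is its complement: 360° − 317.681° = 42.319°.
Band runs from -54.125° eastward to -11.806°.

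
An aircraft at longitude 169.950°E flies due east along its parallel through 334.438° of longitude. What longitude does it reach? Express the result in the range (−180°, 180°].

Start at +169.950°; shift +334.438° → +504.388°.
+504.388° lies outside (−180°, 180°]; subtract 360° → +144.388°.

144.388°E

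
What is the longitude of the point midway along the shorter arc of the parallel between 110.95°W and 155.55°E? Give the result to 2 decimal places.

157.70°W

Signed shortest Δλ from -110.95° to +155.55° is -93.50°.
Midpoint longitude = -110.95° + (-93.50°)/2 = -110.95° − 46.75° = -157.70°.
(The naïve average (-110.95 + +155.55)/2 = 22.3° is on the wrong side of the globe.)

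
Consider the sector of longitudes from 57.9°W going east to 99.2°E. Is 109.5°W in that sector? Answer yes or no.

No

Band width going east from -57.9° to +99.2°: ((99.2 − -57.9) mod 360) = 157.1°.
Offset of -109.5° east of the west edge: ((-109.5 − -57.9) mod 360) = 308.4°.
308.4° > 157.1° ⇒ outside.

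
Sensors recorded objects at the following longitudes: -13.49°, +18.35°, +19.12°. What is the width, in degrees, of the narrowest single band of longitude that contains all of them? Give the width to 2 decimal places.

32.61°

Sort the longitudes: -13.49°, +18.35°, +19.12°.
Eastward gaps between consecutive values (wrapping around): 31.84°, 0.77°, 327.39°.
Largest gap = 327.39° ⇒ minimal covering band is its complement: 360° − 327.39° = 32.61°.
Band runs from -13.49° eastward to +19.12°.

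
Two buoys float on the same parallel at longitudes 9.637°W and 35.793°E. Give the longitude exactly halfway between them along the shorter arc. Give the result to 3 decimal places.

Signed shortest Δλ from -9.637° to +35.793° is +45.430°.
Midpoint longitude = -9.637° + (+45.430°)/2 = -9.637° + 22.715° = +13.078°.

13.078°E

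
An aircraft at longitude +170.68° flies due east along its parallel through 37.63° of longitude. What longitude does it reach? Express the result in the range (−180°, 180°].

Start at +170.68°; shift +37.63° → +208.31°.
+208.31° lies outside (−180°, 180°]; subtract 360° → -151.69°.

-151.69°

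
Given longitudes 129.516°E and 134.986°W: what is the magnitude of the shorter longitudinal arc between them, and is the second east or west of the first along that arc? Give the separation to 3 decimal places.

Raw difference: -134.986 − 129.516 = -264.502°.
Normalise into (−180°, 180°]: -264.502° + 360° = 95.498°.
Positive ⇒ the second point lies to the east; separation 95.498°.

95.498° east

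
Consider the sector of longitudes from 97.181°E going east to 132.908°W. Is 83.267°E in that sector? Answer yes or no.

Band width going east from +97.181° to -132.908°: ((-132.908 − 97.181) mod 360) = 129.911°.
Offset of +83.267° east of the west edge: ((83.267 − 97.181) mod 360) = 346.086°.
346.086° > 129.911° ⇒ outside.

No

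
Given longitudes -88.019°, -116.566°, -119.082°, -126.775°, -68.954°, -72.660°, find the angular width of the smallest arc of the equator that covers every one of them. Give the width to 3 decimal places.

Sort the longitudes: -126.775°, -119.082°, -116.566°, -88.019°, -72.660°, -68.954°.
Eastward gaps between consecutive values (wrapping around): 7.693°, 2.516°, 28.547°, 15.359°, 3.706°, 302.179°.
Largest gap = 302.179° ⇒ minimal covering band is its complement: 360° − 302.179° = 57.821°.
Band runs from -126.775° eastward to -68.954°.

57.821°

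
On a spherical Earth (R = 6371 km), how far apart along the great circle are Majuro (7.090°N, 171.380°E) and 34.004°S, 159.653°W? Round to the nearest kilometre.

Δλ = -159.653 − 171.380 = -331.033°; wrapped into (−180°, 180°]: 28.967°.
Δφ = -34.004 − 7.090 = -41.094°.
a = sin²(Δφ/2) + cos φ₁ · cos φ₂ · sin²(Δλ/2) = 0.174642.
c = 2·atan2(√a, √(1−a)) = 0.86227 rad → d = 6371·c ≈ 5493.51 km.

5494 km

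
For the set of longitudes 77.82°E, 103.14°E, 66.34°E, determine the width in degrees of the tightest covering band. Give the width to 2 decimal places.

36.80°

Sort the longitudes: +66.34°, +77.82°, +103.14°.
Eastward gaps between consecutive values (wrapping around): 11.48°, 25.32°, 323.20°.
Largest gap = 323.20° ⇒ minimal covering band is its complement: 360° − 323.20° = 36.80°.
Band runs from +66.34° eastward to +103.14°.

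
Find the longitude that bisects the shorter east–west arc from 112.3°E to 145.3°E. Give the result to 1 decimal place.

128.8°E

Signed shortest Δλ from +112.3° to +145.3° is +33.0°.
Midpoint longitude = +112.3° + (+33.0°)/2 = +112.3° + 16.5° = +128.8°.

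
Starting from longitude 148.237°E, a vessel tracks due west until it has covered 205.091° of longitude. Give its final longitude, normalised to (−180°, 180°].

Start at +148.237°; shift −205.091° → -56.854°.
-56.854° already lies in (−180°, 180°].

56.854°W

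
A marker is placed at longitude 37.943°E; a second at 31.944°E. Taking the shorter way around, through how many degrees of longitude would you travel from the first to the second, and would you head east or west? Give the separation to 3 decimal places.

Raw difference: 31.944 − 37.943 = -5.999°.
Normalise into (−180°, 180°]: -5.999° stays -5.999°.
Negative ⇒ the second point lies to the west; separation 5.999°.

5.999° west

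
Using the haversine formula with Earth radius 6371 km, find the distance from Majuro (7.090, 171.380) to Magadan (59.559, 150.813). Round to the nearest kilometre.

Δλ = 150.813 − 171.380 = -20.567°.
Δφ = 59.559 − 7.090 = 52.469°.
a = sin²(Δφ/2) + cos φ₁ · cos φ₂ · sin²(Δλ/2) = 0.211428.
c = 2·atan2(√a, √(1−a)) = 0.95557 rad → d = 6371·c ≈ 6087.93 km.

6088 km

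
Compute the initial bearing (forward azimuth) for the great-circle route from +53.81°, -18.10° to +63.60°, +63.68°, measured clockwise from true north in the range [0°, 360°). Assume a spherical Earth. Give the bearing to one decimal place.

Δλ = 63.68 − -18.10 = 81.78°.
θ = atan2( sin Δλ · cos φ₂ , cos φ₁ · sin φ₂ − sin φ₁ · cos φ₂ · cos Δλ )
  = atan2(0.44007, 0.47758) = 42.659° → normalised to [0°, 360°): 42.659°.

42.7°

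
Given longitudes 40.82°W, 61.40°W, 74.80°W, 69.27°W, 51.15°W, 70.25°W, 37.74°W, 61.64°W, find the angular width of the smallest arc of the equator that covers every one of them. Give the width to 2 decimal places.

Sort the longitudes: -74.80°, -70.25°, -69.27°, -61.64°, -61.40°, -51.15°, -40.82°, -37.74°.
Eastward gaps between consecutive values (wrapping around): 4.55°, 0.98°, 7.63°, 0.24°, 10.25°, 10.33°, 3.08°, 322.94°.
Largest gap = 322.94° ⇒ minimal covering band is its complement: 360° − 322.94° = 37.06°.
Band runs from -74.80° eastward to -37.74°.

37.06°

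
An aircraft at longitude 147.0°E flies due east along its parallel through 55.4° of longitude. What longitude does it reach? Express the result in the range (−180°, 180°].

157.6°W

Start at +147.0°; shift +55.4° → +202.4°.
+202.4° lies outside (−180°, 180°]; subtract 360° → -157.6°.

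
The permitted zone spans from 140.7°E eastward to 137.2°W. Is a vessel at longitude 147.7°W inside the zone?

Band width going east from +140.7° to -137.2°: ((-137.2 − 140.7) mod 360) = 82.1°.
Offset of -147.7° east of the west edge: ((-147.7 − 140.7) mod 360) = 71.6°.
71.6° ≤ 82.1° ⇒ inside.

Yes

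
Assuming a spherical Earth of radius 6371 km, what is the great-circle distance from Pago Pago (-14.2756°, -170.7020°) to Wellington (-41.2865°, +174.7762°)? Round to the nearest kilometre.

Δλ = 174.7762 − -170.7020 = 345.4782°; wrapped into (−180°, 180°]: -14.5218°.
Δφ = -41.2865 − -14.2756 = -27.0109°.
a = sin²(Δφ/2) + cos φ₁ · cos φ₂ · sin²(Δλ/2) = 0.066172.
c = 2·atan2(√a, √(1−a)) = 0.52033 rad → d = 6371·c ≈ 3315.02 km.

3315 km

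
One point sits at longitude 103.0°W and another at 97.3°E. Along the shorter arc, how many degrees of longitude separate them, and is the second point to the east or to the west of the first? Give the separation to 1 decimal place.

Raw difference: 97.3 − -103.0 = 200.3°.
Normalise into (−180°, 180°]: 200.3° − 360° = -159.7°.
Negative ⇒ the second point lies to the west; separation 159.7°.

159.7° west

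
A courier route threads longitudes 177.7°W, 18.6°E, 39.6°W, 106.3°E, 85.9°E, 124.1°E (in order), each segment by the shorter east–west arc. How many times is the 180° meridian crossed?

Leg 1: -177.7° → +18.6°, shortest Δλ = -163.7° (west) — crosses 180°.
Leg 2: +18.6° → -39.6°, shortest Δλ = -58.2° (west) — does not cross 180°.
Leg 3: -39.6° → +106.3°, shortest Δλ = 145.9° (east) — does not cross 180°.
Leg 4: +106.3° → +85.9°, shortest Δλ = -20.4° (west) — does not cross 180°.
Leg 5: +85.9° → +124.1°, shortest Δλ = 38.2° (east) — does not cross 180°.
Total crossings: 1.

1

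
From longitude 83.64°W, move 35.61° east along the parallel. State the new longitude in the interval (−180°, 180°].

48.03°W

Start at -83.64°; shift +35.61° → -48.03°.
-48.03° already lies in (−180°, 180°].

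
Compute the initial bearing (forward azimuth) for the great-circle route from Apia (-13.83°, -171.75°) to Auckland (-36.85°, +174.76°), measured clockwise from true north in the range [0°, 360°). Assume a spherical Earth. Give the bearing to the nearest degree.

Δλ = 174.76 − -171.75 = 346.51°; wrapped into (−180°, 180°]: -13.49°.
θ = atan2( sin Δλ · cos φ₂ , cos φ₁ · sin φ₂ − sin φ₁ · cos φ₂ · cos Δλ )
  = atan2(-0.18667, -0.39633) = -154.780° → normalised to [0°, 360°): 205.220°.

205°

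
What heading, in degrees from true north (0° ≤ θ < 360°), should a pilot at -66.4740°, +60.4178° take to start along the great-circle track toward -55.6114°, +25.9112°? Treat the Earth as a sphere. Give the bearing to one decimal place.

Δλ = 25.9112 − 60.4178 = -34.5066°.
θ = atan2( sin Δλ · cos φ₂ , cos φ₁ · sin φ₂ − sin φ₁ · cos φ₂ · cos Δλ )
  = atan2(-0.31996, 0.09734) = -73.078° → normalised to [0°, 360°): 286.922°.

286.9°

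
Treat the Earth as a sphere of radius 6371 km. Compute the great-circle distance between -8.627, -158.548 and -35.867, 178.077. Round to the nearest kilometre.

Δλ = 178.077 − -158.548 = 336.625°; wrapped into (−180°, 180°]: -23.375°.
Δφ = -35.867 − -8.627 = -27.240°.
a = sin²(Δφ/2) + cos φ₁ · cos φ₂ · sin²(Δλ/2) = 0.088330.
c = 2·atan2(√a, √(1−a)) = 0.60353 rad → d = 6371·c ≈ 3845.06 km.

3845 km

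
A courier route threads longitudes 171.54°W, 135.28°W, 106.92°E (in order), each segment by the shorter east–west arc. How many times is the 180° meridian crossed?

Leg 1: -171.54° → -135.28°, shortest Δλ = 36.26° (east) — does not cross 180°.
Leg 2: -135.28° → +106.92°, shortest Δλ = -117.8° (west) — crosses 180°.
Total crossings: 1.

1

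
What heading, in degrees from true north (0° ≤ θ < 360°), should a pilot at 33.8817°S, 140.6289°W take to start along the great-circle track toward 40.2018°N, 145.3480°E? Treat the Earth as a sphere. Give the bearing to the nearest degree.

312°

Δλ = 145.3480 − -140.6289 = 285.9769°; wrapped into (−180°, 180°]: -74.0231°.
θ = atan2( sin Δλ · cos φ₂ , cos φ₁ · sin φ₂ − sin φ₁ · cos φ₂ · cos Δλ )
  = atan2(-0.73427, 0.65307) = -48.350° → normalised to [0°, 360°): 311.650°.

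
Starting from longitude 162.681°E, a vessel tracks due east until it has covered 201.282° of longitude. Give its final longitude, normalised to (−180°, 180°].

Start at +162.681°; shift +201.282° → +363.963°.
+363.963° lies outside (−180°, 180°]; subtract 360° → +3.963°.

3.963°E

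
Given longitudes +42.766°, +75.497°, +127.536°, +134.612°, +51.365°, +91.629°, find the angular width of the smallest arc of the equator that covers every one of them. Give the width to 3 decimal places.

91.846°

Sort the longitudes: +42.766°, +51.365°, +75.497°, +91.629°, +127.536°, +134.612°.
Eastward gaps between consecutive values (wrapping around): 8.599°, 24.132°, 16.132°, 35.907°, 7.076°, 268.154°.
Largest gap = 268.154° ⇒ minimal covering band is its complement: 360° − 268.154° = 91.846°.
Band runs from +42.766° eastward to +134.612°.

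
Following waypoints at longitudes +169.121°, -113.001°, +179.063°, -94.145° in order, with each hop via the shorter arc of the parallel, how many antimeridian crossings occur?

3

Leg 1: +169.121° → -113.001°, shortest Δλ = 77.878° (east) — crosses 180°.
Leg 2: -113.001° → +179.063°, shortest Δλ = -67.936° (west) — crosses 180°.
Leg 3: +179.063° → -94.145°, shortest Δλ = 86.792° (east) — crosses 180°.
Total crossings: 3.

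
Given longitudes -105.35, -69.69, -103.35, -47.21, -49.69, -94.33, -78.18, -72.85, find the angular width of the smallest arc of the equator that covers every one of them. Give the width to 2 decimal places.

Sort the longitudes: -105.35°, -103.35°, -94.33°, -78.18°, -72.85°, -69.69°, -49.69°, -47.21°.
Eastward gaps between consecutive values (wrapping around): 2.00°, 9.02°, 16.15°, 5.33°, 3.16°, 20.00°, 2.48°, 301.86°.
Largest gap = 301.86° ⇒ minimal covering band is its complement: 360° − 301.86° = 58.14°.
Band runs from -105.35° eastward to -47.21°.

58.14°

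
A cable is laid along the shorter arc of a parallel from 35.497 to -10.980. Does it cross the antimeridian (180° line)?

No

Signed shortest Δλ = ((-10.980 − 35.497 + 180) mod 360) − 180 = -46.477°.
Going west by 46.477° from +35.497° reaches -10.980° without touching 180°.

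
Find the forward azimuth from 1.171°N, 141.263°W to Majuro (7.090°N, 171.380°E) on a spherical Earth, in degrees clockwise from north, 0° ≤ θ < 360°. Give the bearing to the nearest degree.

Δλ = 171.380 − -141.263 = 312.643°; wrapped into (−180°, 180°]: -47.357°.
θ = atan2( sin Δλ · cos φ₂ , cos φ₁ · sin φ₂ − sin φ₁ · cos φ₂ · cos Δλ )
  = atan2(-0.72996, 0.10966) = -81.456° → normalised to [0°, 360°): 278.544°.

279°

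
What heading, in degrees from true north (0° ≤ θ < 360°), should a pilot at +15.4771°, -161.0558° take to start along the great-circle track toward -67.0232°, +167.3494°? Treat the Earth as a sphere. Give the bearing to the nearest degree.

192°

Δλ = 167.3494 − -161.0558 = 328.4052°; wrapped into (−180°, 180°]: -31.5948°.
θ = atan2( sin Δλ · cos φ₂ , cos φ₁ · sin φ₂ − sin φ₁ · cos φ₂ · cos Δλ )
  = atan2(-0.20451, -0.97601) = -168.165° → normalised to [0°, 360°): 191.835°.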